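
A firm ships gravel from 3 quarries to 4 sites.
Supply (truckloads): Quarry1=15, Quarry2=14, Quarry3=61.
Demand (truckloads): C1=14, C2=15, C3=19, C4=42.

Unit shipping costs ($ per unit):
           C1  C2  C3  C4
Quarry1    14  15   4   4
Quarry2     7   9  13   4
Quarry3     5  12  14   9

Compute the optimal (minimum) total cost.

674

Optimal allocation:
  Quarry1 to C3: 15 × $4 = $60
  Quarry2 to C4: 14 × $4 = $56
  Quarry3 to C1: 14 × $5 = $70
  Quarry3 to C2: 15 × $12 = $180
  Quarry3 to C3: 4 × $14 = $56
  Quarry3 to C4: 28 × $9 = $252
Total = 60 + 56 + 70 + 180 + 56 + 252 = $674.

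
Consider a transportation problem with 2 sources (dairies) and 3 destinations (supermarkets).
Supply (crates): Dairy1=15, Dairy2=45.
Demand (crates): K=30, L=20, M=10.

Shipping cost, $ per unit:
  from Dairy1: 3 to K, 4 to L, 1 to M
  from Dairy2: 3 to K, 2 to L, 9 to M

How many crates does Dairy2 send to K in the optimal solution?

25

Solving gives:
  Dairy1->K: 5 × $3 = $15
  Dairy1->M: 10 × $1 = $10
  Dairy2->K: 25 × $3 = $75
  Dairy2->L: 20 × $2 = $40
Total cost = $140.
So Dairy2→K carries 25 crates.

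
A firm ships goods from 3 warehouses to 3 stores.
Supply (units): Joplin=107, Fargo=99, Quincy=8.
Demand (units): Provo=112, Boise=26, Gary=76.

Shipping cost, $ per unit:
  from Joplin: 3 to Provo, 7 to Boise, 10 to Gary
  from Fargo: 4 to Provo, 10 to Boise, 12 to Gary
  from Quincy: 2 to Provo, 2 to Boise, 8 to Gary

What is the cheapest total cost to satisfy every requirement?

1337

Optimal allocation:
  Joplin–Provo: 13 × $3 = $39
  Joplin–Boise: 18 × $7 = $126
  Joplin–Gary: 76 × $10 = $760
  Fargo–Provo: 99 × $4 = $396
  Quincy–Boise: 8 × $2 = $16
Total = 39 + 126 + 760 + 396 + 16 = $1337.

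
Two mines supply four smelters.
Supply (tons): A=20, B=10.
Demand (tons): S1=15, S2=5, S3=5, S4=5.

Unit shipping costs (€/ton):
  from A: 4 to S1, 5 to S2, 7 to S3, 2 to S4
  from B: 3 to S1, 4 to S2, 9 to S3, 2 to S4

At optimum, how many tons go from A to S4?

The minimum-cost plan:
  A–S1: 5 × €4 = €20
  A–S2: 5 × €5 = €25
  A–S3: 5 × €7 = €35
  A–S4: 5 × €2 = €10
  B–S1: 10 × €3 = €30
Total cost = €120.
So A→S4 carries 5 tons.

5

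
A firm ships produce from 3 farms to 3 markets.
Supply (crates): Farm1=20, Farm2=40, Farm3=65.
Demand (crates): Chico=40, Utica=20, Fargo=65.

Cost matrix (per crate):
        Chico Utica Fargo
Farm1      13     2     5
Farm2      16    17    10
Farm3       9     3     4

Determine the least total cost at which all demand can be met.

900

A cheapest plan:
  Farm1 to Utica: 20 crates
  Farm2 to Fargo: 40 crates
  Farm3 to Chico: 40 crates
  Farm3 to Fargo: 25 crates
Total cost = 900.
(Supply check: Farm1 ships 20; Farm2 ships 40; Farm3 ships 65.)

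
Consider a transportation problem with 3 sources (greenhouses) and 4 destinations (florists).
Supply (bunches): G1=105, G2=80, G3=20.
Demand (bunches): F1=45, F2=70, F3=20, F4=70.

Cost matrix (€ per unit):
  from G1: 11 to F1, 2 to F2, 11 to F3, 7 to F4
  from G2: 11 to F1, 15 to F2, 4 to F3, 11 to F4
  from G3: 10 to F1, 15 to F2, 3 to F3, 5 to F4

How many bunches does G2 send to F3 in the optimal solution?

20

The minimum-cost plan:
  G1 to F2: 70 bunches
  G1 to F4: 35 bunches
  G2 to F1: 45 bunches
  G2 to F3: 20 bunches
  G2 to F4: 15 bunches
  G3 to F4: 20 bunches
Total cost = €1225.
So G2→F3 carries 20 bunches.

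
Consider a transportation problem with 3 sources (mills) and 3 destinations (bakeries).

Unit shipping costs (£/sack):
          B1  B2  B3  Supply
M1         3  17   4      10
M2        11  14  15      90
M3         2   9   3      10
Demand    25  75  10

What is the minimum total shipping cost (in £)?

An optimal shipping plan:
  M1->B3: 10 × £4 = £40
  M2->B1: 15 × £11 = £165
  M2->B2: 75 × £14 = £1050
  M3->B1: 10 × £2 = £20
Total = 40 + 165 + 1050 + 20 = £1275.

1275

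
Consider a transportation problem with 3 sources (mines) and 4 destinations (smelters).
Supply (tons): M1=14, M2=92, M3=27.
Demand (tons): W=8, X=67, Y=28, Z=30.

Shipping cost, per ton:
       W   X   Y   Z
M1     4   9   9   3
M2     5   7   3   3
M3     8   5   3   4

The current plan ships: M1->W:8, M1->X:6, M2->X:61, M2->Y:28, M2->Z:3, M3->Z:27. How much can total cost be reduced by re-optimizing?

Current plan cost = 8·4 + 6·9 + 61·7 + 28·3 + 3·3 + 27·4 = 714.
Optimal plan:
  M1→W: 8 × 4 = 32
  M1→Z: 6 × 3 = 18
  M2→X: 40 × 7 = 280
  M2→Y: 28 × 3 = 84
  M2→Z: 24 × 3 = 72
  M3→X: 27 × 5 = 135
Optimal cost = 621.
Saving = 714 − 621 = 93.

93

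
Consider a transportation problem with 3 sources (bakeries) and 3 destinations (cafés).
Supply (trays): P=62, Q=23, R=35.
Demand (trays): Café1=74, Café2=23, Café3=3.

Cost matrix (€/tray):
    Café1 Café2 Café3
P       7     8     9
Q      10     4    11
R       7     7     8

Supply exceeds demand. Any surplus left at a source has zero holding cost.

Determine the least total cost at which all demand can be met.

A cheapest plan:
  P→Café1: 42 × €7 = €294
  Q→Café2: 23 × €4 = €92
  R→Café1: 32 × €7 = €224
  R→Café3: 3 × €8 = €24
Total = 294 + 92 + 224 + 24 = €634.

634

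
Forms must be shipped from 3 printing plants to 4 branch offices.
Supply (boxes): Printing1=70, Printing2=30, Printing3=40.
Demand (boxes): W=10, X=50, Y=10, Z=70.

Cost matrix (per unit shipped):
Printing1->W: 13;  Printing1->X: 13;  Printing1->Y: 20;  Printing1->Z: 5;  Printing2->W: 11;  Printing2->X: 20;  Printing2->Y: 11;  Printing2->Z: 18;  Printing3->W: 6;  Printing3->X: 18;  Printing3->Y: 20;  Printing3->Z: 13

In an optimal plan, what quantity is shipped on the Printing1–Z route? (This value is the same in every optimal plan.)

Solving gives:
  Printing1–Z: 70 × 5 = 350
  Printing2–X: 20 × 20 = 400
  Printing2–Y: 10 × 11 = 110
  Printing3–W: 10 × 6 = 60
  Printing3–X: 30 × 18 = 540
Total cost = 1460.
So Printing1→Z carries 70 boxes.

70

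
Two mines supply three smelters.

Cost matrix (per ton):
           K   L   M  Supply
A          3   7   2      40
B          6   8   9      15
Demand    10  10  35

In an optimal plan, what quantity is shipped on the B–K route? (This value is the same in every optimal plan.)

5

Solving gives:
  A to K: 5 × 3 = 15
  A to M: 35 × 2 = 70
  B to K: 5 × 6 = 30
  B to L: 10 × 8 = 80
Total cost = 195.
So B→K carries 5 tons.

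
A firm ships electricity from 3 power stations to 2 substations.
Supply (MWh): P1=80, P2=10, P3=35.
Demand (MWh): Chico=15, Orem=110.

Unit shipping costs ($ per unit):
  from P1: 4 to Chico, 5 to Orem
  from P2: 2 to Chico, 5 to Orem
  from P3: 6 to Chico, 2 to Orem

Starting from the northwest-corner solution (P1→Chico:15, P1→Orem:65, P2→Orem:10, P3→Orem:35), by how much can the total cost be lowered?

20

Current plan cost = 15·4 + 65·5 + 10·5 + 35·2 = $505.
Optimal plan:
  P1->Chico: 5 MWh
  P1->Orem: 75 MWh
  P2->Chico: 10 MWh
  P3->Orem: 35 MWh
Optimal cost = $485.
Saving = 505 − 485 = $20.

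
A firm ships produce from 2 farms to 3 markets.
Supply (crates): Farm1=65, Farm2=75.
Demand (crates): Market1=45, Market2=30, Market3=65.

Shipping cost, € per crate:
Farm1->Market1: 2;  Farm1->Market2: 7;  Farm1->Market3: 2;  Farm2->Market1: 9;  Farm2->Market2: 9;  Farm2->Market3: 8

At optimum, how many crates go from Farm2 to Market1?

Optimal shipments:
  Farm1→Market1: 45 × €2 = €90
  Farm1→Market3: 20 × €2 = €40
  Farm2→Market2: 30 × €9 = €270
  Farm2→Market3: 45 × €8 = €360
Total cost = €760.
The route Farm2→Market1 is not used.

0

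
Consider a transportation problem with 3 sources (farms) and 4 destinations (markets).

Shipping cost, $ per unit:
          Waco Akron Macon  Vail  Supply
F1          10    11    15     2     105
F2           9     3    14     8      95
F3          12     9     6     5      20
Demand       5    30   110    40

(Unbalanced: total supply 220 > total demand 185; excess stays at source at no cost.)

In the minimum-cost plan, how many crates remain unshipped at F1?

Minimum-cost shipments:
  F1 to Macon: 30 × $15 = $450
  F1 to Vail: 40 × $2 = $80
  F2 to Waco: 5 × $9 = $45
  F2 to Akron: 30 × $3 = $90
  F2 to Macon: 60 × $14 = $840
  F3 to Macon: 20 × $6 = $120
Total cost = $1625.
F1 ships 70 of its 105, leaving 35.

35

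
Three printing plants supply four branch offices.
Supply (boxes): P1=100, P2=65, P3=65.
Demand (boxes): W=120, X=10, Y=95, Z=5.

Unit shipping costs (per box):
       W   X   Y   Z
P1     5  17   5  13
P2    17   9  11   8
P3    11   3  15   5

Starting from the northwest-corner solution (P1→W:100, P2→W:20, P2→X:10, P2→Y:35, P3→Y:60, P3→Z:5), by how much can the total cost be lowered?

420

Current plan cost = 100·5 + 20·17 + 10·9 + 35·11 + 60·15 + 5·5 = 2240.
Optimal plan:
  P1->W: 70 × 5 = 350
  P1->Y: 30 × 5 = 150
  P2->Y: 65 × 11 = 715
  P3->W: 50 × 11 = 550
  P3->X: 10 × 3 = 30
  P3->Z: 5 × 5 = 25
Optimal cost = 1820.
Saving = 2240 − 1820 = 420.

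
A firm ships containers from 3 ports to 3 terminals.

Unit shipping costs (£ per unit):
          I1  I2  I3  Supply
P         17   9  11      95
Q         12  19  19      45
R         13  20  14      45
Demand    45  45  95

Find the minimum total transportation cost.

One minimum-cost allocation:
  P–I2: 45 × £9 = £405
  P–I3: 50 × £11 = £550
  Q–I1: 45 × £12 = £540
  R–I3: 45 × £14 = £630
Total = 405 + 550 + 540 + 630 = £2125.

2125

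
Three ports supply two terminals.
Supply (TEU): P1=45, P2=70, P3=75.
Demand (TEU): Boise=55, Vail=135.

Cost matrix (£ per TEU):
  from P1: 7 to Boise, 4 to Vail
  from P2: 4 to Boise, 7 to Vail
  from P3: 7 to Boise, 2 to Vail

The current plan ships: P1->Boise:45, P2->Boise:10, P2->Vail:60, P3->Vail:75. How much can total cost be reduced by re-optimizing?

Current plan cost = 45·7 + 10·4 + 60·7 + 75·2 = £925.
Optimal plan:
  P1 to Vail: 45 × £4 = £180
  P2 to Boise: 55 × £4 = £220
  P2 to Vail: 15 × £7 = £105
  P3 to Vail: 75 × £2 = £150
Optimal cost = £655.
Saving = 925 − 655 = £270.

270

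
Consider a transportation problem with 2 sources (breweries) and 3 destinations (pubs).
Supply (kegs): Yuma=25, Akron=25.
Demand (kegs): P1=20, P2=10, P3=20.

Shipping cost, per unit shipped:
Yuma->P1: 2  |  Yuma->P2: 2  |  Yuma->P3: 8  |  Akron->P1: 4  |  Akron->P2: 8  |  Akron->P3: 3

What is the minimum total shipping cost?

130

Optimal allocation:
  Yuma→P1: 15 × 2 = 30
  Yuma→P2: 10 × 2 = 20
  Akron→P1: 5 × 4 = 20
  Akron→P3: 20 × 3 = 60
Total = 30 + 20 + 20 + 60 = 130.
(Supply check: Yuma ships 25; Akron ships 25.)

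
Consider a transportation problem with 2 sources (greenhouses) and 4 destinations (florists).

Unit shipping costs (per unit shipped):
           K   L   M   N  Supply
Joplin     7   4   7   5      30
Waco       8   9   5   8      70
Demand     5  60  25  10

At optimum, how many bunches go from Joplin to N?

The minimum-cost plan:
  Joplin→L: 30 bunches
  Waco→K: 5 bunches
  Waco→L: 30 bunches
  Waco→M: 25 bunches
  Waco→N: 10 bunches
Total cost = 635.
The route Joplin→N is not used.

0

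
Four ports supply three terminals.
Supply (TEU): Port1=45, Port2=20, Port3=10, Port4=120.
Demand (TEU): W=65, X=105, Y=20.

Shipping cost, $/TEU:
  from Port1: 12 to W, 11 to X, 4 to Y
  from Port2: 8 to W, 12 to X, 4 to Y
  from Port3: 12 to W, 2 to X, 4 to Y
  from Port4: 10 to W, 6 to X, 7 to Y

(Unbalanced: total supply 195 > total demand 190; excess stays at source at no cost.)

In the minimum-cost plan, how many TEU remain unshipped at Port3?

0

Minimum-cost shipments:
  Port1->W: 20 TEU
  Port1->Y: 20 TEU
  Port2->W: 20 TEU
  Port3->X: 10 TEU
  Port4->W: 25 TEU
  Port4->X: 95 TEU
Total cost = $1320.
Port3 ships 10 of its 10, leaving 0.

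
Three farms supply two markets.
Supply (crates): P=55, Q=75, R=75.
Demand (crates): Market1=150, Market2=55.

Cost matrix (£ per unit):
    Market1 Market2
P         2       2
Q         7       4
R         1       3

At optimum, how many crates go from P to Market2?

0

Solving gives:
  P→Market1: 55 × £2 = £110
  Q→Market1: 20 × £7 = £140
  Q→Market2: 55 × £4 = £220
  R→Market1: 75 × £1 = £75
Total cost = £545.
The route P→Market2 is not used.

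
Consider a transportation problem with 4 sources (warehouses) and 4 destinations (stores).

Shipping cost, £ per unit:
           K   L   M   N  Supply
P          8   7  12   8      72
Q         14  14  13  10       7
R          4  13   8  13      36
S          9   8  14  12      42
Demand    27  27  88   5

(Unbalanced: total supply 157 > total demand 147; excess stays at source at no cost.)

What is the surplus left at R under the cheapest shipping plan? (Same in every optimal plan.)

0

Minimum-cost shipments:
  P to L: 22 units
  P to M: 45 units
  P to N: 5 units
  Q to M: 7 units
  R to M: 36 units
  S to K: 27 units
  S to L: 5 units
Total cost = £1396.
R ships 36 of its 36, leaving 0.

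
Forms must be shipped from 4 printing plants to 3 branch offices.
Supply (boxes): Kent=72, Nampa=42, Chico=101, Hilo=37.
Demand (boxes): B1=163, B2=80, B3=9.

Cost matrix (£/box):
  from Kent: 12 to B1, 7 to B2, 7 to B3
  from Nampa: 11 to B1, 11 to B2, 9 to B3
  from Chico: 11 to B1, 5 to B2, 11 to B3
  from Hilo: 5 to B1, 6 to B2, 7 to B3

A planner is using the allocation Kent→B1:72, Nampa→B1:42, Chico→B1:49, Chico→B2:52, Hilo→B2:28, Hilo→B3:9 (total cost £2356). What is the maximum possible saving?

Current plan cost = 72·12 + 42·11 + 49·11 + 52·5 + 28·6 + 9·7 = £2356.
Optimal plan:
  Kent→B1: 63 × £12 = £756
  Kent→B3: 9 × £7 = £63
  Nampa→B1: 42 × £11 = £462
  Chico→B1: 21 × £11 = £231
  Chico→B2: 80 × £5 = £400
  Hilo→B1: 37 × £5 = £185
Optimal cost = £2097.
Saving = 2356 − 2097 = £259.

259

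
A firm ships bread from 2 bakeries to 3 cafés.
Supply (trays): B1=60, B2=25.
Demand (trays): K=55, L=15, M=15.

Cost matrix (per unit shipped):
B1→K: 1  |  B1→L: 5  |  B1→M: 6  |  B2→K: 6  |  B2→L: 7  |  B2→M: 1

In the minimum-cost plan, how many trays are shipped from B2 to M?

15

Solving gives:
  B1 to K: 55 × 1 = 55
  B1 to L: 5 × 5 = 25
  B2 to L: 10 × 7 = 70
  B2 to M: 15 × 1 = 15
Total cost = 165.
So B2→M carries 15 trays.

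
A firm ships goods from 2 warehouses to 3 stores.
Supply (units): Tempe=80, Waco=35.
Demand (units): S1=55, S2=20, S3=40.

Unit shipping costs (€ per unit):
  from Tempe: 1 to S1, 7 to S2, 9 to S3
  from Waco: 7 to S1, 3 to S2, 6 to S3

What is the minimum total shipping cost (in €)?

430

Optimal allocation:
  Tempe->S1: 55 × €1 = €55
  Tempe->S3: 25 × €9 = €225
  Waco->S2: 20 × €3 = €60
  Waco->S3: 15 × €6 = €90
Total = 55 + 225 + 60 + 90 = €430.
(Supply check: Tempe ships 80; Waco ships 35.)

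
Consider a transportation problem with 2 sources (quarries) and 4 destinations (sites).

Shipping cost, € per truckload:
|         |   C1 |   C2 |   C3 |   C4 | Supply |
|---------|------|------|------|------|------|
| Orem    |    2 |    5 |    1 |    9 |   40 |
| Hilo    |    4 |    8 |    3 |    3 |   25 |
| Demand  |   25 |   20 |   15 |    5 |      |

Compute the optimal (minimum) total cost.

220

Optimal allocation:
  Orem→C1: 20 × €2 = €40
  Orem→C2: 20 × €5 = €100
  Hilo→C1: 5 × €4 = €20
  Hilo→C3: 15 × €3 = €45
  Hilo→C4: 5 × €3 = €15
Total = 40 + 100 + 20 + 45 + 15 = €220.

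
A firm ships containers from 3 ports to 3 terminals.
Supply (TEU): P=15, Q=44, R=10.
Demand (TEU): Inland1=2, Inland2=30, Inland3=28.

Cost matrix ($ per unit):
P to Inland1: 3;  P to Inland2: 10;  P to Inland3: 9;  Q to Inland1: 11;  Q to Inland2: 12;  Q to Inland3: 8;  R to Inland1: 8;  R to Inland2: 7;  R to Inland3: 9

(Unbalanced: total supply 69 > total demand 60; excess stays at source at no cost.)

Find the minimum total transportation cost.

An optimal shipping plan:
  P–Inland1: 2 × $3 = $6
  P–Inland2: 13 × $10 = $130
  Q–Inland2: 7 × $12 = $84
  Q–Inland3: 28 × $8 = $224
  R–Inland2: 10 × $7 = $70
Total = 6 + 130 + 84 + 224 + 70 = $514.
(Supply check: P ships 15; Q ships 35; R ships 10.)

514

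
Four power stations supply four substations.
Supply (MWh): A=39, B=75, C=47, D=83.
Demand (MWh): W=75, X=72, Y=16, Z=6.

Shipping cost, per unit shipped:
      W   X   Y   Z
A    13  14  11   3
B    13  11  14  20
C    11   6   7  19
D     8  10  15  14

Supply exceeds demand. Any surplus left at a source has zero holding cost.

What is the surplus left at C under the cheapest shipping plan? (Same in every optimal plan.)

Minimum-cost shipments:
  A–Y: 16 × 11 = 176
  A–Z: 6 × 3 = 18
  B–X: 17 × 11 = 187
  C–X: 47 × 6 = 282
  D–W: 75 × 8 = 600
  D–X: 8 × 10 = 80
Total cost = 1343.
C ships 47 of its 47, leaving 0.

0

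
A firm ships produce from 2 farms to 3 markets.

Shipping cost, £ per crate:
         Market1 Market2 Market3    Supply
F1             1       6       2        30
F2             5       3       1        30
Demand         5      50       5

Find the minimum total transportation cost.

An optimal shipping plan:
  F1->Market1: 5 crates
  F1->Market2: 20 crates
  F1->Market3: 5 crates
  F2->Market2: 30 crates
Total cost = £225.

225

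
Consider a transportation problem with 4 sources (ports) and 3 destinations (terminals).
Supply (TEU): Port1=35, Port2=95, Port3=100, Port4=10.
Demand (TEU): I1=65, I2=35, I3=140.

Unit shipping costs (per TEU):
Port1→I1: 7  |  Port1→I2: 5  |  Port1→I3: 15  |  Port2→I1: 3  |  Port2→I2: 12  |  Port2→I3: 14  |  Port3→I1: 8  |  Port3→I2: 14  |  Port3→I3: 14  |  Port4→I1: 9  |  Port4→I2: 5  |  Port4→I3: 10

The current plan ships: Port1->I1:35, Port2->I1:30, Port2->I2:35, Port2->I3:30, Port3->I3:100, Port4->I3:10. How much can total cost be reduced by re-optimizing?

385

Current plan cost = 35·7 + 30·3 + 35·12 + 30·14 + 100·14 + 10·10 = 2675.
Optimal plan:
  Port1→I2: 35 TEU
  Port2→I1: 65 TEU
  Port2→I3: 30 TEU
  Port3→I3: 100 TEU
  Port4→I3: 10 TEU
Optimal cost = 2290.
Saving = 2675 − 2290 = 385.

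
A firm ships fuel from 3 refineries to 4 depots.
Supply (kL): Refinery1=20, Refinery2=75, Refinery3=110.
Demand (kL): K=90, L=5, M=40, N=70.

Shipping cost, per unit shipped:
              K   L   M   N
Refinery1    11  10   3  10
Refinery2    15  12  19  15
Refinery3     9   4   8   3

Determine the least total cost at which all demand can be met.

A cheapest plan:
  Refinery1 to M: 20 × 3 = 60
  Refinery2 to K: 75 × 15 = 1125
  Refinery3 to K: 15 × 9 = 135
  Refinery3 to L: 5 × 4 = 20
  Refinery3 to M: 20 × 8 = 160
  Refinery3 to N: 70 × 3 = 210
Total = 60 + 1125 + 135 + 20 + 160 + 210 = 1710.
(Supply check: Refinery1 ships 20; Refinery2 ships 75; Refinery3 ships 110.)

1710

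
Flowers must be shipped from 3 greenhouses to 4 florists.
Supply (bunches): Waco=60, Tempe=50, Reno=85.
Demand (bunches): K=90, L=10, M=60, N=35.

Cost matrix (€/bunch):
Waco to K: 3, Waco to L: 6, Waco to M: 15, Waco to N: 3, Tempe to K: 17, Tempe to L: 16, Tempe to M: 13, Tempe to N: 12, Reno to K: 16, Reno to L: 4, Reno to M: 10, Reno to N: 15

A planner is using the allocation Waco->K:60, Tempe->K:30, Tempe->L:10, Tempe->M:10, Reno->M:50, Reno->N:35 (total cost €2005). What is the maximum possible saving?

Current plan cost = 60·3 + 30·17 + 10·16 + 10·13 + 50·10 + 35·15 = €2005.
Optimal plan:
  Waco to K: 60 bunches
  Tempe to K: 15 bunches
  Tempe to N: 35 bunches
  Reno to K: 15 bunches
  Reno to L: 10 bunches
  Reno to M: 60 bunches
Optimal cost = €1735.
Saving = 2005 − 1735 = €270.

270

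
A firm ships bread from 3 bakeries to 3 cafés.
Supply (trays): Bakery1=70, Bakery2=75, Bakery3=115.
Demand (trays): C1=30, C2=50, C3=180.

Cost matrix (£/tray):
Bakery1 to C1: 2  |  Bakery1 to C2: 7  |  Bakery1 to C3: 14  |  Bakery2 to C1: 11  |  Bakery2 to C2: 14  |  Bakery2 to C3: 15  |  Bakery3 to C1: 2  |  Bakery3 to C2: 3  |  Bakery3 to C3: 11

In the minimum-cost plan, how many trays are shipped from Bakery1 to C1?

Optimal shipments:
  Bakery1–C1: 30 trays
  Bakery1–C3: 40 trays
  Bakery2–C3: 75 trays
  Bakery3–C2: 50 trays
  Bakery3–C3: 65 trays
Total cost = £2610.
So Bakery1→C1 carries 30 trays.

30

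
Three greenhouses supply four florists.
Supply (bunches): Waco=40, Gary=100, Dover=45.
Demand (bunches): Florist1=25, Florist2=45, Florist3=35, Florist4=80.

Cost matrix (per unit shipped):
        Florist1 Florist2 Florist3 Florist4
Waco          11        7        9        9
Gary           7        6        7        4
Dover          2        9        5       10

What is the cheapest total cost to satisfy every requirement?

Optimal allocation:
  Waco to Florist2: 40 × 7 = 280
  Gary to Florist2: 5 × 6 = 30
  Gary to Florist3: 15 × 7 = 105
  Gary to Florist4: 80 × 4 = 320
  Dover to Florist1: 25 × 2 = 50
  Dover to Florist3: 20 × 5 = 100
Total = 280 + 30 + 105 + 320 + 50 + 100 = 885.

885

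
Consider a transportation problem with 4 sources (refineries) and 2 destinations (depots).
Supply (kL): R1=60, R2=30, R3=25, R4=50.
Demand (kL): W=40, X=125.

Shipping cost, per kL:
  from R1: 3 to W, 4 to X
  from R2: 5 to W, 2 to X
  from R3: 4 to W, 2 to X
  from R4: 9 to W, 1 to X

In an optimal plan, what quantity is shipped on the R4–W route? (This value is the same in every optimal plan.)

Optimal shipments:
  R1–W: 40 × 3 = 120
  R1–X: 20 × 4 = 80
  R2–X: 30 × 2 = 60
  R3–X: 25 × 2 = 50
  R4–X: 50 × 1 = 50
Total cost = 360.
The route R4→W is not used.

0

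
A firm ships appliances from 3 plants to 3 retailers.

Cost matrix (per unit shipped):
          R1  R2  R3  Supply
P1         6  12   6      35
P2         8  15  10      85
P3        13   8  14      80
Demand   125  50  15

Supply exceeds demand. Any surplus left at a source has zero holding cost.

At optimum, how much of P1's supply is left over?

0

An optimal plan:
  P1->R1: 20 units
  P1->R3: 15 units
  P2->R1: 85 units
  P3->R1: 20 units
  P3->R2: 50 units
Total cost = 1550.
P1 ships 35 of its 35, leaving 0.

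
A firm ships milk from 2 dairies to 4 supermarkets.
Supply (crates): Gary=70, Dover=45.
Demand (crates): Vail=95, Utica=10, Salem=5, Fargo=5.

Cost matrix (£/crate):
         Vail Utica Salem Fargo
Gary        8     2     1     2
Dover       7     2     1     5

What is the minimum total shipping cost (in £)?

750

A cheapest plan:
  Gary->Vail: 50 × £8 = £400
  Gary->Utica: 10 × £2 = £20
  Gary->Salem: 5 × £1 = £5
  Gary->Fargo: 5 × £2 = £10
  Dover->Vail: 45 × £7 = £315
Total = 400 + 20 + 5 + 10 + 315 = £750.
(Supply check: Gary ships 70; Dover ships 45.)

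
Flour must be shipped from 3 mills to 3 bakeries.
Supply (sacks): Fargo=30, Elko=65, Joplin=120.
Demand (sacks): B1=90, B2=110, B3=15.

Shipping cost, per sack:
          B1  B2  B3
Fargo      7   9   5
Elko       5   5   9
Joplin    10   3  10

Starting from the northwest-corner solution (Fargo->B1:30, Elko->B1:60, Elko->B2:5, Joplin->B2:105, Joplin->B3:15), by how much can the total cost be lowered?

Current plan cost = 30·7 + 60·5 + 5·5 + 105·3 + 15·10 = 1000.
Optimal plan:
  Fargo to B1: 15 × 7 = 105
  Fargo to B3: 15 × 5 = 75
  Elko to B1: 65 × 5 = 325
  Joplin to B1: 10 × 10 = 100
  Joplin to B2: 110 × 3 = 330
Optimal cost = 935.
Saving = 1000 − 935 = 65.

65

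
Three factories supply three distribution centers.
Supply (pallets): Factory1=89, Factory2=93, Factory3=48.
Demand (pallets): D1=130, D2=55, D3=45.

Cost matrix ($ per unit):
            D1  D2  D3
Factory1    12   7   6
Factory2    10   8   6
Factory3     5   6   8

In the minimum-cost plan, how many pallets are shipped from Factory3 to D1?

48

The minimum-cost plan:
  Factory1→D2: 55 × $7 = $385
  Factory1→D3: 34 × $6 = $204
  Factory2→D1: 82 × $10 = $820
  Factory2→D3: 11 × $6 = $66
  Factory3→D1: 48 × $5 = $240
Total cost = $1715.
So Factory3→D1 carries 48 pallets.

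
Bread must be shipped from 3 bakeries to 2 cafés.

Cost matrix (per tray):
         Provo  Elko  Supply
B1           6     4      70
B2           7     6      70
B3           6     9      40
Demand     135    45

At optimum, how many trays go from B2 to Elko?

Optimal shipments:
  B1->Provo: 25 × 6 = 150
  B1->Elko: 45 × 4 = 180
  B2->Provo: 70 × 7 = 490
  B3->Provo: 40 × 6 = 240
Total cost = 1060.
The route B2→Elko is not used.

0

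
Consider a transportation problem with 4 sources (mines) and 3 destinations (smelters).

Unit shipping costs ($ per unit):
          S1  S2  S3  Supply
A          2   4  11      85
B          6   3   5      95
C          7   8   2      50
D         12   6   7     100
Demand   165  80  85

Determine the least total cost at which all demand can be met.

1430

An optimal shipping plan:
  A–S1: 85 tons
  B–S1: 80 tons
  B–S2: 15 tons
  C–S3: 50 tons
  D–S2: 65 tons
  D–S3: 35 tons
Total cost = $1430.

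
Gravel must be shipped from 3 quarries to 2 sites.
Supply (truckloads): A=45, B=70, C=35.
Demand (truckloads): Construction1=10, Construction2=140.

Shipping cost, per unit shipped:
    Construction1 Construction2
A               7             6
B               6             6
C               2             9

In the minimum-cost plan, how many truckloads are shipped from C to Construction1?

10

Solving gives:
  A->Construction2: 45 truckloads
  B->Construction2: 70 truckloads
  C->Construction1: 10 truckloads
  C->Construction2: 25 truckloads
Total cost = 935.
So C→Construction1 carries 10 truckloads.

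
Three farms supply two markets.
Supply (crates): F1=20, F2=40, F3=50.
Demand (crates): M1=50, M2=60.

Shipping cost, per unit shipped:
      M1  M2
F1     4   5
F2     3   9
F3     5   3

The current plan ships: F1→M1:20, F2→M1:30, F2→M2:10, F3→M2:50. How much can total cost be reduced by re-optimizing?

Current plan cost = 20·4 + 30·3 + 10·9 + 50·3 = 410.
Optimal plan:
  F1->M1: 10 crates
  F1->M2: 10 crates
  F2->M1: 40 crates
  F3->M2: 50 crates
Optimal cost = 360.
Saving = 410 − 360 = 50.

50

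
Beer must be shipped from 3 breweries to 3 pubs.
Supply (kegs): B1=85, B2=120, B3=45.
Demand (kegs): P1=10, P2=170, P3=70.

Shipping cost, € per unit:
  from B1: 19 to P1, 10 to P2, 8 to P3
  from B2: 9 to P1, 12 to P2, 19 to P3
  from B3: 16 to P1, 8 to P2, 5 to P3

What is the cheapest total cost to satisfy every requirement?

Optimal allocation:
  B1->P2: 60 × €10 = €600
  B1->P3: 25 × €8 = €200
  B2->P1: 10 × €9 = €90
  B2->P2: 110 × €12 = €1320
  B3->P3: 45 × €5 = €225
Total = 600 + 200 + 90 + 1320 + 225 = €2435.

2435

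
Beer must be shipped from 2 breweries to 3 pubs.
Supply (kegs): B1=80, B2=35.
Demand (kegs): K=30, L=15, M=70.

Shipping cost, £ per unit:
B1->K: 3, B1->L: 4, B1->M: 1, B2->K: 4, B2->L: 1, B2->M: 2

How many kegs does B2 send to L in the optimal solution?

15

The minimum-cost plan:
  B1->K: 30 × £3 = £90
  B1->M: 50 × £1 = £50
  B2->L: 15 × £1 = £15
  B2->M: 20 × £2 = £40
Total cost = £195.
So B2→L carries 15 kegs.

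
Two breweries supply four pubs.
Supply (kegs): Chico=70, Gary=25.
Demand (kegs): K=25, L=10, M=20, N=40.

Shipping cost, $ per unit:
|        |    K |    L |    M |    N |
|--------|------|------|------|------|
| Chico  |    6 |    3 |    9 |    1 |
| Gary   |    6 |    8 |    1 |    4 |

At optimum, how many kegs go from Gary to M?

20

Solving gives:
  Chico–K: 20 × $6 = $120
  Chico–L: 10 × $3 = $30
  Chico–N: 40 × $1 = $40
  Gary–K: 5 × $6 = $30
  Gary–M: 20 × $1 = $20
Total cost = $240.
So Gary→M carries 20 kegs.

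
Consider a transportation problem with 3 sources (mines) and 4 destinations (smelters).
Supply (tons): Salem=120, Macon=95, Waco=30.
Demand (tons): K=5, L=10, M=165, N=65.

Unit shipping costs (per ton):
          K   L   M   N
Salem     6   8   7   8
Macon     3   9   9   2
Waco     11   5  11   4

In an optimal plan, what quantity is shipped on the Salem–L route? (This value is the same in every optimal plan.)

Optimal shipments:
  Salem to M: 120 × 7 = 840
  Macon to K: 5 × 3 = 15
  Macon to M: 45 × 9 = 405
  Macon to N: 45 × 2 = 90
  Waco to L: 10 × 5 = 50
  Waco to N: 20 × 4 = 80
Total cost = 1480.
The route Salem→L is not used.

0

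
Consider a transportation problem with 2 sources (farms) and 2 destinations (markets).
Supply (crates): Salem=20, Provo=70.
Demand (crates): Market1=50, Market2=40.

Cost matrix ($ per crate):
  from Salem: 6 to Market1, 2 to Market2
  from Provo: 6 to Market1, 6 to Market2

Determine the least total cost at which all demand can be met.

460

A cheapest plan:
  Salem to Market2: 20 crates
  Provo to Market1: 50 crates
  Provo to Market2: 20 crates
Total cost = $460.
(Supply check: Salem ships 20; Provo ships 70.)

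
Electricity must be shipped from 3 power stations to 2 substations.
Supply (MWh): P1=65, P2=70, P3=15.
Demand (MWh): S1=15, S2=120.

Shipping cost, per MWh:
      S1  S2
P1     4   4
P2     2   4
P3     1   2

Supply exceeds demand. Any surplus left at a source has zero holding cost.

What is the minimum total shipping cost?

An optimal shipping plan:
  P1–S2: 65 × 4 = 260
  P2–S1: 15 × 2 = 30
  P2–S2: 40 × 4 = 160
  P3–S2: 15 × 2 = 30
Total = 260 + 30 + 160 + 30 = 480.

480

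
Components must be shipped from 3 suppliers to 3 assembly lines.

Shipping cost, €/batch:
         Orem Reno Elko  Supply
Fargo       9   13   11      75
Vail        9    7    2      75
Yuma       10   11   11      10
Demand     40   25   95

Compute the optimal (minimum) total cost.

A cheapest plan:
  Fargo->Orem: 40 × €9 = €360
  Fargo->Reno: 15 × €13 = €195
  Fargo->Elko: 20 × €11 = €220
  Vail->Elko: 75 × €2 = €150
  Yuma->Reno: 10 × €11 = €110
Total = 360 + 195 + 220 + 150 + 110 = €1035.

1035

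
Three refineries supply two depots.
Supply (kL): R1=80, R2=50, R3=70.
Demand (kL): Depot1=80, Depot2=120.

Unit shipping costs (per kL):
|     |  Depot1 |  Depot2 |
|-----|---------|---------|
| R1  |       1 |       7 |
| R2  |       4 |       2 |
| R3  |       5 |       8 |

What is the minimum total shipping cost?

740

One minimum-cost allocation:
  R1→Depot1: 80 × 1 = 80
  R2→Depot2: 50 × 2 = 100
  R3→Depot2: 70 × 8 = 560
Total = 80 + 100 + 560 = 740.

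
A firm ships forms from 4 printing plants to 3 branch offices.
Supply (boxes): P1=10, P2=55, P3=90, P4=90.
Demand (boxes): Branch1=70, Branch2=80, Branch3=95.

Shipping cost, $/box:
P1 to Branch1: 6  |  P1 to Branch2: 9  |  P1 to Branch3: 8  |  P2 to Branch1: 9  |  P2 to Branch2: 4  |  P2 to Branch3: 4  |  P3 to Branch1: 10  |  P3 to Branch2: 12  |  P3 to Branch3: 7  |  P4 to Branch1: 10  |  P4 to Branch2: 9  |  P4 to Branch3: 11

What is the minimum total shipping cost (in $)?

Optimal allocation:
  P1–Branch1: 10 boxes
  P2–Branch2: 50 boxes
  P2–Branch3: 5 boxes
  P3–Branch3: 90 boxes
  P4–Branch1: 60 boxes
  P4–Branch2: 30 boxes
Total cost = $1780.

1780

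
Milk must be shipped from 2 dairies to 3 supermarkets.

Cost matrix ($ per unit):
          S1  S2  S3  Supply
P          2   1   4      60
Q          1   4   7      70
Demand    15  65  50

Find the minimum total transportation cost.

One minimum-cost allocation:
  P to S2: 60 × $1 = $60
  Q to S1: 15 × $1 = $15
  Q to S2: 5 × $4 = $20
  Q to S3: 50 × $7 = $350
Total = 60 + 15 + 20 + 350 = $445.
(Supply check: P ships 60; Q ships 70.)

445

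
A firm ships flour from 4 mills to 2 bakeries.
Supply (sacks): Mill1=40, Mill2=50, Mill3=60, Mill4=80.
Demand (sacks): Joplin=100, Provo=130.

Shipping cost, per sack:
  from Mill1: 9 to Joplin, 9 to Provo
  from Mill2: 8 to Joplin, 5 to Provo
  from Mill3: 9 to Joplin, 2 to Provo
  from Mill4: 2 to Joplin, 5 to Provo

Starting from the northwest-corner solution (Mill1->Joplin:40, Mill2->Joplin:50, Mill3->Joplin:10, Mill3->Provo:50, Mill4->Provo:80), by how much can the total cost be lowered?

460

Current plan cost = 40·9 + 50·8 + 10·9 + 50·2 + 80·5 = 1350.
Optimal plan:
  Mill1–Joplin: 20 × 9 = 180
  Mill1–Provo: 20 × 9 = 180
  Mill2–Provo: 50 × 5 = 250
  Mill3–Provo: 60 × 2 = 120
  Mill4–Joplin: 80 × 2 = 160
Optimal cost = 890.
Saving = 1350 − 890 = 460.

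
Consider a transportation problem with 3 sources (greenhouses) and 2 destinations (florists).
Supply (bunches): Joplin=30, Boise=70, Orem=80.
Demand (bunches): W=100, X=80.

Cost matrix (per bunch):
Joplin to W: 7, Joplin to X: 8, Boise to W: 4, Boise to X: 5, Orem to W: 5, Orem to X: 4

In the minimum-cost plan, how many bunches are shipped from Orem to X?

80

The minimum-cost plan:
  Joplin->W: 30 × 7 = 210
  Boise->W: 70 × 4 = 280
  Orem->X: 80 × 4 = 320
Total cost = 810.
So Orem→X carries 80 bunches.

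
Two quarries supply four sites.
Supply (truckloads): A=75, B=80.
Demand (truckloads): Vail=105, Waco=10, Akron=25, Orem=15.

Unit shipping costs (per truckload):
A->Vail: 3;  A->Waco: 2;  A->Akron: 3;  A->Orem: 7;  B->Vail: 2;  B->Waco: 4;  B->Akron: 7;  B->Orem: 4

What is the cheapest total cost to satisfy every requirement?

405

One minimum-cost allocation:
  A–Vail: 40 × 3 = 120
  A–Waco: 10 × 2 = 20
  A–Akron: 25 × 3 = 75
  B–Vail: 65 × 2 = 130
  B–Orem: 15 × 4 = 60
Total = 120 + 20 + 75 + 130 + 60 = 405.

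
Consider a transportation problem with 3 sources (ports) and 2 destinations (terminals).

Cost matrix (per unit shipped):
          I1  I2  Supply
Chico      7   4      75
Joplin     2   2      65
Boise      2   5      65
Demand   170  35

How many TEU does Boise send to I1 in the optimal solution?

65

Optimal shipments:
  Chico–I1: 40 × 7 = 280
  Chico–I2: 35 × 4 = 140
  Joplin–I1: 65 × 2 = 130
  Boise–I1: 65 × 2 = 130
Total cost = 680.
So Boise→I1 carries 65 TEU.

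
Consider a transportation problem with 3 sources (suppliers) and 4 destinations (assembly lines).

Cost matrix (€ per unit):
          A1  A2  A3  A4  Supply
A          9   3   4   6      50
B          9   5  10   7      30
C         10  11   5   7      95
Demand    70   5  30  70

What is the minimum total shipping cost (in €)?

1280

A cheapest plan:
  A->A2: 5 batches
  A->A4: 45 batches
  B->A1: 30 batches
  C->A1: 40 batches
  C->A3: 30 batches
  C->A4: 25 batches
Total cost = €1280.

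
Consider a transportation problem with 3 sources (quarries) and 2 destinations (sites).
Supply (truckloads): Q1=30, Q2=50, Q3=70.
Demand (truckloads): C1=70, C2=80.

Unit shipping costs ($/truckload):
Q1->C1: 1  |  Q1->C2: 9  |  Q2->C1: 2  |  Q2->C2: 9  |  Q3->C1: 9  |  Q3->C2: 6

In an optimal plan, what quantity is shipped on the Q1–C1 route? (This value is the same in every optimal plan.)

30

Solving gives:
  Q1 to C1: 30 truckloads
  Q2 to C1: 40 truckloads
  Q2 to C2: 10 truckloads
  Q3 to C2: 70 truckloads
Total cost = $620.
So Q1→C1 carries 30 truckloads.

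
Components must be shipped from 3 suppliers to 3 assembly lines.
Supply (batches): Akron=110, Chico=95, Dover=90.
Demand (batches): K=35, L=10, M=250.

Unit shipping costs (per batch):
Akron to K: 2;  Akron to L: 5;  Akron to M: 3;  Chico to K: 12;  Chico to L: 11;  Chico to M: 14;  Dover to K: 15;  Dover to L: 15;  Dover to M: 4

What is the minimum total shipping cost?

An optimal shipping plan:
  Akron–M: 110 batches
  Chico–K: 35 batches
  Chico–L: 10 batches
  Chico–M: 50 batches
  Dover–M: 90 batches
Total cost = 1920.

1920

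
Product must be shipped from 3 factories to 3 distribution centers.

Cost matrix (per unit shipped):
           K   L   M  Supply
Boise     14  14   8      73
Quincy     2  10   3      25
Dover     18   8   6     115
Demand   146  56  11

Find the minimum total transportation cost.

One minimum-cost allocation:
  Boise→K: 73 × 14 = 1022
  Quincy→K: 25 × 2 = 50
  Dover→K: 48 × 18 = 864
  Dover→L: 56 × 8 = 448
  Dover→M: 11 × 6 = 66
Total = 1022 + 50 + 864 + 448 + 66 = 2450.

2450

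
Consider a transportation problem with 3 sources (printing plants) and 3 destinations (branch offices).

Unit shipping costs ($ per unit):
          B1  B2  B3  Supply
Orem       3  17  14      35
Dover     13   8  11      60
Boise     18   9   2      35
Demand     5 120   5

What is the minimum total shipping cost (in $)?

A cheapest plan:
  Orem to B1: 5 × $3 = $15
  Orem to B2: 30 × $17 = $510
  Dover to B2: 60 × $8 = $480
  Boise to B2: 30 × $9 = $270
  Boise to B3: 5 × $2 = $10
Total = 15 + 510 + 480 + 270 + 10 = $1285.

1285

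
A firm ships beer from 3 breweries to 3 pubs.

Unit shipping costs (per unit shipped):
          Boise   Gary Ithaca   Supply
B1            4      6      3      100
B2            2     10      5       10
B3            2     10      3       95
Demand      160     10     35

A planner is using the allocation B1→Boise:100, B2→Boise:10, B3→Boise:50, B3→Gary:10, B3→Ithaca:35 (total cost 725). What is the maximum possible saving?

Current plan cost = 100·4 + 10·2 + 50·2 + 10·10 + 35·3 = 725.
Optimal plan:
  B1→Boise: 55 × 4 = 220
  B1→Gary: 10 × 6 = 60
  B1→Ithaca: 35 × 3 = 105
  B2→Boise: 10 × 2 = 20
  B3→Boise: 95 × 2 = 190
Optimal cost = 595.
Saving = 725 − 595 = 130.

130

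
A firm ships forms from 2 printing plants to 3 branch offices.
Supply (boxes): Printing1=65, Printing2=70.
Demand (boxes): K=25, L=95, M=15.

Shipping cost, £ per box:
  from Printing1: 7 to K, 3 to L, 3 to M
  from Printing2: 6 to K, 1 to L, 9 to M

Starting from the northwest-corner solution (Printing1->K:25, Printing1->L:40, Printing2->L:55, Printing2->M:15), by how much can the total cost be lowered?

120

Current plan cost = 25·7 + 40·3 + 55·1 + 15·9 = £485.
Optimal plan:
  Printing1–K: 25 × £7 = £175
  Printing1–L: 25 × £3 = £75
  Printing1–M: 15 × £3 = £45
  Printing2–L: 70 × £1 = £70
Optimal cost = £365.
Saving = 485 − 365 = £120.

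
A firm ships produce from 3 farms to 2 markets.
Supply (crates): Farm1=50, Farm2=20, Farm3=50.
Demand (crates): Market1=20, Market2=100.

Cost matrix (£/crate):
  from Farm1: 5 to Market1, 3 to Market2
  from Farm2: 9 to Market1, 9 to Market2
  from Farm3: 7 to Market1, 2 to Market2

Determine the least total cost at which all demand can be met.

Optimal allocation:
  Farm1–Market2: 50 × £3 = £150
  Farm2–Market1: 20 × £9 = £180
  Farm3–Market2: 50 × £2 = £100
Total = 150 + 180 + 100 = £430.

430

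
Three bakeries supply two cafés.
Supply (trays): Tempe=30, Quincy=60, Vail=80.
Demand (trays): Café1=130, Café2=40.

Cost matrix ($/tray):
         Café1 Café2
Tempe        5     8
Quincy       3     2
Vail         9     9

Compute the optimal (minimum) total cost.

Optimal allocation:
  Tempe->Café1: 30 × $5 = $150
  Quincy->Café1: 20 × $3 = $60
  Quincy->Café2: 40 × $2 = $80
  Vail->Café1: 80 × $9 = $720
Total = 150 + 60 + 80 + 720 = $1010.

1010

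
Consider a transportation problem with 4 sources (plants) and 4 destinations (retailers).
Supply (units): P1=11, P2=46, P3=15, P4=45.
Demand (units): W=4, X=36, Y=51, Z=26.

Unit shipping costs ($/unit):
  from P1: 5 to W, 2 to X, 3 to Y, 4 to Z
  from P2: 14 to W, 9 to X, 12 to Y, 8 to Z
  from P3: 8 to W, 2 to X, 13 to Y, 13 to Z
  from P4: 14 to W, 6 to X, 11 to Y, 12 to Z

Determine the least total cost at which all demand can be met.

905

One minimum-cost allocation:
  P1–Y: 11 × $3 = $33
  P2–Y: 20 × $12 = $240
  P2–Z: 26 × $8 = $208
  P3–W: 4 × $8 = $32
  P3–X: 11 × $2 = $22
  P4–X: 25 × $6 = $150
  P4–Y: 20 × $11 = $220
Total = 33 + 240 + 208 + 32 + 22 + 150 + 220 = $905.
(Supply check: P1 ships 11; P2 ships 46; P3 ships 15; P4 ships 45.)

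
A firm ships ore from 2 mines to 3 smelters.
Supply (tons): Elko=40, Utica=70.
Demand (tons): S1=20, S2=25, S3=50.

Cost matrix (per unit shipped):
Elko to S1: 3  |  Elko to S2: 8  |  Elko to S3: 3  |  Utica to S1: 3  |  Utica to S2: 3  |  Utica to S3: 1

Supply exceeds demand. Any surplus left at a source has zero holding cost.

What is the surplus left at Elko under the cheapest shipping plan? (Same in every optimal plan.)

15

Minimum-cost shipments:
  Elko->S1: 20 × 3 = 60
  Elko->S3: 5 × 3 = 15
  Utica->S2: 25 × 3 = 75
  Utica->S3: 45 × 1 = 45
Total cost = 195.
Elko ships 25 of its 40, leaving 15.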